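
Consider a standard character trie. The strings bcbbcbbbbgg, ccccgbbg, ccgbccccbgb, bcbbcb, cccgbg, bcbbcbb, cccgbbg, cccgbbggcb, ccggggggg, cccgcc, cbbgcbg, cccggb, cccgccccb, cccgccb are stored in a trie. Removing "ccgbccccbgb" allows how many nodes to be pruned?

After clearing the end-marker at "ccgbccccbgb", prune upward until reaching a node still needed by another word.
The suffix "bccccbgb" (8 nodes) is used only by "ccgbccccbgb"; the node for "ccg" still has the child "g", so pruning stops there.
Nodes removed: 8

8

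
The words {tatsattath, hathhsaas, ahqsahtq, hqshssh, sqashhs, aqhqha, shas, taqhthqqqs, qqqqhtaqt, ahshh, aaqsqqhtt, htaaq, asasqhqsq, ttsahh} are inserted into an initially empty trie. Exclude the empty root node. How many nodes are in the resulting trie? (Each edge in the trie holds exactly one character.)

Insert word by word; a character creates a node only if that edge doesn't already exist:
  "tatsattath" → 10 new (t, a, t, s, a, t, t, a, t, h)
  "hathhsaas" → 9 new (h, a, t, h, h, s, a, a, s)
  "ahqsahtq" → 8 new (a, h, q, s, a, h, t, q)
  "hqshssh" → prefix "h" already present; 6 new (q, s, h, s, s, h)
  "sqashhs" → 7 new (s, q, a, s, h, h, s)
  "aqhqha" → prefix "a" already present; 5 new (q, h, q, h, a)
  "shas" → prefix "s" already present; 3 new (h, a, s)
  "taqhthqqqs" → prefix "ta" already present; 8 new (q, h, t, h, q, q, q, s)
  "qqqqhtaqt" → 9 new (q, q, q, q, h, t, a, q, t)
  "ahshh" → prefix "ah" already present; 3 new (s, h, h)
  "aaqsqqhtt" → prefix "a" already present; 8 new (a, q, s, q, q, h, t, t)
  "htaaq" → prefix "h" already present; 4 new (t, a, a, q)
  "asasqhqsq" → prefix "a" already present; 8 new (s, a, s, q, h, q, s, q)
  "ttsahh" → prefix "t" already present; 5 new (t, s, a, h, h)
Total nodes = 10 + 9 + 8 + 6 + 7 + 5 + 3 + 8 + 9 + 3 + 8 + 4 + 8 + 5 = 93

93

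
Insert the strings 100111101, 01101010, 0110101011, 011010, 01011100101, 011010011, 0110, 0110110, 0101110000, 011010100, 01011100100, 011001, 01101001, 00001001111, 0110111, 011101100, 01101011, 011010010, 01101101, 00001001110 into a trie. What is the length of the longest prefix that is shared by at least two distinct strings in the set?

10

Equivalently: take the maximum, over all pairs, of their longest common prefix length.
e.g. "00001001110" and "00001001111" share the prefix "0000100111" of length 10; no pair shares a longer one.
Longest shared-prefix length: 10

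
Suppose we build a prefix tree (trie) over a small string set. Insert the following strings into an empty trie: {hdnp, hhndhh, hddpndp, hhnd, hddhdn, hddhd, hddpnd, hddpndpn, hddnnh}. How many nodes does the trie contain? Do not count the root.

Insert word by word; a character creates a node only if that edge doesn't already exist:
  "hdnp" → 4 new (h, d, n, p)
  "hhndhh" → prefix "h" already present; 5 new (h, n, d, h, h)
  "hddpndp" → prefix "hd" already present; 5 new (d, p, n, d, p)
  "hhnd" → prefix "hhnd" already present; 0 new (none)
  "hddhdn" → prefix "hdd" already present; 3 new (h, d, n)
  "hddhd" → prefix "hddhd" already present; 0 new (none)
  "hddpnd" → prefix "hddpnd" already present; 0 new (none)
  "hddpndpn" → prefix "hddpndp" already present; 1 new (n)
  "hddnnh" → prefix "hdd" already present; 3 new (n, n, h)
Total nodes = 4 + 5 + 5 + 0 + 3 + 0 + 0 + 1 + 3 = 21

21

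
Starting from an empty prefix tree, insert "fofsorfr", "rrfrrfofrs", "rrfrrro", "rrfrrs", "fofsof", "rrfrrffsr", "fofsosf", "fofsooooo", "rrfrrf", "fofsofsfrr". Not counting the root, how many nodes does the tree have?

Count nodes per top-level branch (shared prefixes stored once):
  'f'-branch (fofsof, fofsofsfrr, fofsooooo, fofsorfr, fofsosf): 19 nodes
  'r'-branch (rrfrrf, rrfrrffsr, rrfrrfofrs, rrfrrro, rrfrrs): 16 nodes
Sum: 35

35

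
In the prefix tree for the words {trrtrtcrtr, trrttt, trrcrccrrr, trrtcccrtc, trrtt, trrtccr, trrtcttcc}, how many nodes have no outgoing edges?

Leaves are exactly the stored words that no other stored word extends.
Those words: "trrcrccrrr", "trrtcccrtc", "trrtccr", "trrtcttcc", "trrtrtcrtr", "trrttt"
Leaf count: 6

6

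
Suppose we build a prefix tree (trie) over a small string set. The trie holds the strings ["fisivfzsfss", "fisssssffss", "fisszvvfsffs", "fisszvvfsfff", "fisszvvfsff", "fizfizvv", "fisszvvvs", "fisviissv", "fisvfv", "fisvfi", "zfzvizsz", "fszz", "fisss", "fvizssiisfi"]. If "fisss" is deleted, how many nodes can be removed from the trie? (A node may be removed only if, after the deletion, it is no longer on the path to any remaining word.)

0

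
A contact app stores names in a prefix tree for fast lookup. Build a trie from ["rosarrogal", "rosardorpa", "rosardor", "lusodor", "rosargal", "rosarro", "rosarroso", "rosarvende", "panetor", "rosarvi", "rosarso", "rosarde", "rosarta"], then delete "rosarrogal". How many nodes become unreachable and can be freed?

3

A node on "rosarrogal"'s path can go only if nothing else ends at it or branches off below it.
The suffix "gal" (3 nodes) is used only by "rosarrogal"; the node for "rosarro" still has the child "s", so pruning stops there.
Nodes removed: 3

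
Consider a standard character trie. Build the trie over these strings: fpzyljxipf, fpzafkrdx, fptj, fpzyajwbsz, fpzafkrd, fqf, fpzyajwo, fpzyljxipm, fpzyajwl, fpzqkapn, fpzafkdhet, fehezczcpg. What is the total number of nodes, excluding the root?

Count nodes per top-level branch (shared prefixes stored once):
  'f'-branch (fehezczcpg, fptj, fpzafkdhet, fpzafkrd, fpzafkrdx, fpzqkapn, fpzyajwbsz, fpzyajwl, fpzyajwo, fpzyljxipf, fpzyljxipm, fqf): 47 nodes
Sum: 47

47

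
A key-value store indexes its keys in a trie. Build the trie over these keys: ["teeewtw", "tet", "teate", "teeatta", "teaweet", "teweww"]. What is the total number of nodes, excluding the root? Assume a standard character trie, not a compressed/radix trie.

Count nodes per top-level branch (shared prefixes stored once):
  't'-branch (teate, teaweet, teeatta, teeewtw, tet, teweww): 23 nodes
Sum: 23

23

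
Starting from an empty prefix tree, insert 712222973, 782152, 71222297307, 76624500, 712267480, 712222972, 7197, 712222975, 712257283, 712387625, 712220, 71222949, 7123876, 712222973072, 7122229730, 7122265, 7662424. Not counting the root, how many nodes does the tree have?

Insert word by word; a character creates a node only if that edge doesn't already exist:
  "712222973" → 9 new (7, 1, 2, 2, 2, 2, 9, 7, 3)
  "782152" → prefix "7" already present; 5 new (8, 2, 1, 5, 2)
  "71222297307" → prefix "712222973" already present; 2 new (0, 7)
  "76624500" → prefix "7" already present; 7 new (6, 6, 2, 4, 5, 0, 0)
  "712267480" → prefix "7122" already present; 5 new (6, 7, 4, 8, 0)
  "712222972" → prefix "71222297" already present; 1 new (2)
  "7197" → prefix "71" already present; 2 new (9, 7)
  "712222975" → prefix "71222297" already present; 1 new (5)
  "712257283" → prefix "7122" already present; 5 new (5, 7, 2, 8, 3)
  "712387625" → prefix "712" already present; 6 new (3, 8, 7, 6, 2, 5)
  "712220" → prefix "71222" already present; 1 new (0)
  "71222949" → prefix "71222" already present; 3 new (9, 4, 9)
  "7123876" → prefix "7123876" already present; 0 new (none)
  "712222973072" → prefix "71222297307" already present; 1 new (2)
  "7122229730" → prefix "7122229730" already present; 0 new (none)
  "7122265" → prefix "71222" already present; 2 new (6, 5)
  "7662424" → prefix "76624" already present; 2 new (2, 4)
Total nodes = 9 + 5 + 2 + 7 + 5 + 1 + 2 + 1 + 5 + 6 + 1 + 3 + 0 + 1 + 0 + 2 + 2 = 52

52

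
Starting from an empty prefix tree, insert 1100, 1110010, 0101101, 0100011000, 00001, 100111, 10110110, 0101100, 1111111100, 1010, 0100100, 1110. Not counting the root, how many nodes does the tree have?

Insert word by word; a character creates a node only if that edge doesn't already exist:
  "1100" → 4 new (1, 1, 0, 0)
  "1110010" → prefix "11" already present; 5 new (1, 0, 0, 1, 0)
  "0101101" → 7 new (0, 1, 0, 1, 1, 0, 1)
  "0100011000" → prefix "010" already present; 7 new (0, 0, 1, 1, 0, 0, 0)
  "00001" → prefix "0" already present; 4 new (0, 0, 0, 1)
  "100111" → prefix "1" already present; 5 new (0, 0, 1, 1, 1)
  "10110110" → prefix "10" already present; 6 new (1, 1, 0, 1, 1, 0)
  "0101100" → prefix "010110" already present; 1 new (0)
  "1111111100" → prefix "111" already present; 7 new (1, 1, 1, 1, 1, 0, 0)
  "1010" → prefix "101" already present; 1 new (0)
  "0100100" → prefix "0100" already present; 3 new (1, 0, 0)
  "1110" → prefix "1110" already present; 0 new (none)
Total nodes = 4 + 5 + 7 + 7 + 4 + 5 + 6 + 1 + 7 + 1 + 3 + 0 = 50

50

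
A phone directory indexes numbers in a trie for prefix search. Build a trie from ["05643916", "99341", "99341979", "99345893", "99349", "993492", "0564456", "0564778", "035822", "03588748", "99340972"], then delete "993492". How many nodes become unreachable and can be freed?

1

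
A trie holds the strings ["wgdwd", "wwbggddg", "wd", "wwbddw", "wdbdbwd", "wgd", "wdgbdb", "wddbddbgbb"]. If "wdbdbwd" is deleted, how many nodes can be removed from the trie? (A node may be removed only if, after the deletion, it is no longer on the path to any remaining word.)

5

Walk "wdbdbwd" from the leaf back toward the root, removing each node that no remaining word uses.
The suffix "bdbwd" (5 nodes) is used only by "wdbdbwd"; the node for "wd" still has the child "g", so pruning stops there.
Nodes removed: 5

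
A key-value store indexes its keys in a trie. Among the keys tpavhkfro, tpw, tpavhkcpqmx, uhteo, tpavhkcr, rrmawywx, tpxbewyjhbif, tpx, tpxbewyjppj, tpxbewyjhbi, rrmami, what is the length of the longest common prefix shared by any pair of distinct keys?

The deepest shared node is where two words last agree before diverging.
"tpxbewyjhbi" and "tpxbewyjhbif" agree on "tpxbewyjhbi" (11 characters) before diverging; nothing deeper is shared.
Longest shared-prefix length: 11

11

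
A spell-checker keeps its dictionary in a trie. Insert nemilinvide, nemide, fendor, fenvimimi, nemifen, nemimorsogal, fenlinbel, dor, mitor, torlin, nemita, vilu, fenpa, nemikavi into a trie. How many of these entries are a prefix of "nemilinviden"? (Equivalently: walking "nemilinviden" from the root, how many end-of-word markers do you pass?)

Check each prefix of "nemilinviden" against the stored set — each match is an end-marker on the path.
Prefixes of the query that are stored words: "nemilinvide"
Count: 1

1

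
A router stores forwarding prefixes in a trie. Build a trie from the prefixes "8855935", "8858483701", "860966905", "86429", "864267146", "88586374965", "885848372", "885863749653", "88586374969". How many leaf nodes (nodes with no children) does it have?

8

Leaves are exactly the stored words that no other stored word extends.
Those words: "860966905", "864267146", "86429", "8855935", "8858483701", "885848372", "885863749653", "88586374969"
Leaf count: 8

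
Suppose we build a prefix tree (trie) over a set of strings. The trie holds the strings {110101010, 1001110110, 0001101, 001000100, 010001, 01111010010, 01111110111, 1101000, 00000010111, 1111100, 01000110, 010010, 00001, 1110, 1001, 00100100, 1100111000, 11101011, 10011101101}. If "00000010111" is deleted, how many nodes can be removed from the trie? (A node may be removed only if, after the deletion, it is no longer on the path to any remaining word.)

7

After clearing the end-marker at "00000010111", prune upward until reaching a node still needed by another word.
The suffix "0010111" (7 nodes) is used only by "00000010111"; the node for "0000" still has the child "1", so pruning stops there.
Nodes removed: 7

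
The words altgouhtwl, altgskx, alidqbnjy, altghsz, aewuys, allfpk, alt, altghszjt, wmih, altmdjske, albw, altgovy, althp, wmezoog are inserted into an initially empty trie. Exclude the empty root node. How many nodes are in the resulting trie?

55

Insert word by word; a character creates a node only if that edge doesn't already exist:
  "altgouhtwl" → 10 new (a, l, t, g, o, u, h, t, w, l)
  "altgskx" → prefix "altg" already present; 3 new (s, k, x)
  "alidqbnjy" → prefix "al" already present; 7 new (i, d, q, b, n, j, y)
  "altghsz" → prefix "altg" already present; 3 new (h, s, z)
  "aewuys" → prefix "a" already present; 5 new (e, w, u, y, s)
  "allfpk" → prefix "al" already present; 4 new (l, f, p, k)
  "alt" → prefix "alt" already present; 0 new (none)
  "altghszjt" → prefix "altghsz" already present; 2 new (j, t)
  "wmih" → 4 new (w, m, i, h)
  "altmdjske" → prefix "alt" already present; 6 new (m, d, j, s, k, e)
  "albw" → prefix "al" already present; 2 new (b, w)
  "altgovy" → prefix "altgo" already present; 2 new (v, y)
  "althp" → prefix "alt" already present; 2 new (h, p)
  "wmezoog" → prefix "wm" already present; 5 new (e, z, o, o, g)
Total nodes = 10 + 3 + 7 + 3 + 5 + 4 + 0 + 2 + 4 + 6 + 2 + 2 + 2 + 5 = 55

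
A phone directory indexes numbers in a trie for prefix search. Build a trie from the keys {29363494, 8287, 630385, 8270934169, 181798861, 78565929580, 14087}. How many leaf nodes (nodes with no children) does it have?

7

A leaf is a node with no children — equivalently, the end of a word that is not a proper prefix of any other stored word.
Those words: "14087", "181798861", "29363494", "630385", "78565929580", "8270934169", "8287"
Leaf count: 7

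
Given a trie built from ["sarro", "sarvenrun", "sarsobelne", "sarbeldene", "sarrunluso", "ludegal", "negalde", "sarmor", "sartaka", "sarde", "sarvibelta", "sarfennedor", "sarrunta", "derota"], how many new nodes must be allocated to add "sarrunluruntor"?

"sarrunlu" is already a path in the trie; the remaining "runtor" must be added.
Each of the 6 remaining characters creates one node.

6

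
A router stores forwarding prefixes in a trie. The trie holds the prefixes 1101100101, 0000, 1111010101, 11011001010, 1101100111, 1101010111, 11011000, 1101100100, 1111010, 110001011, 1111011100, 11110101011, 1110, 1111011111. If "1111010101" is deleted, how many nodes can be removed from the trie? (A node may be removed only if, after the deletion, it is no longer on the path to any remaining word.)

0

A node on "1111010101"'s path can go only if nothing else ends at it or branches off below it.
Every node on "1111010101" is still needed (e.g. by "11110101011"), so nothing is freed.
Nodes removed: 0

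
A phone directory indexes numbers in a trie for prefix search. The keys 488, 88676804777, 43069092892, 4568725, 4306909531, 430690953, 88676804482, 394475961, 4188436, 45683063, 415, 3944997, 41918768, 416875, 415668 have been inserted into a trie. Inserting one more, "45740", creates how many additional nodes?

3

Walking "45740" from the root, the first 2 characters ("45") follow existing edges; "7" is the first miss.
So 5 − 2 = 3 new nodes.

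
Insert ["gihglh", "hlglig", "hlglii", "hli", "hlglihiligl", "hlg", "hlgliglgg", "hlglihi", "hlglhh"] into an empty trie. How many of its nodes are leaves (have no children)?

6

Leaves are exactly the stored words that no other stored word extends.
Those words: "gihglh", "hlglhh", "hlgliglgg", "hlglihiligl", "hlglii", "hli"
Leaf count: 6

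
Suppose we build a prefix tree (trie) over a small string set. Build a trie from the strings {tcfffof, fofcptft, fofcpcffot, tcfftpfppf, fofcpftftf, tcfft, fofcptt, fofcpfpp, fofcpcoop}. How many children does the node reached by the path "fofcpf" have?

The children of the "fofcpf" node are the distinct next characters among strings starting with "fofcpf".
Characters that immediately follow "fofcpf" among the stored strings: {p, t}.
That node has 2 child edges.

2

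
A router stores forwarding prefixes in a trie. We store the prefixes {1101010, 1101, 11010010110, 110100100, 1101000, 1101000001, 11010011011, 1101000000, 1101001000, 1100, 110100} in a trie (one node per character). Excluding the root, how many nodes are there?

Trace insertions, counting only characters that open a new branch:
  "1101010" → 7 new (1, 1, 0, 1, 0, 1, 0)
  "1101" → prefix "1101" already present; 0 new (none)
  "11010010110" → prefix "11010" already present; 6 new (0, 1, 0, 1, 1, 0)
  "110100100" → prefix "11010010" already present; 1 new (0)
  "1101000" → prefix "110100" already present; 1 new (0)
  "1101000001" → prefix "1101000" already present; 3 new (0, 0, 1)
  "11010011011" → prefix "1101001" already present; 4 new (1, 0, 1, 1)
  "1101000000" → prefix "110100000" already present; 1 new (0)
  "1101001000" → prefix "110100100" already present; 1 new (0)
  "1100" → prefix "110" already present; 1 new (0)
  "110100" → prefix "110100" already present; 0 new (none)
Total nodes = 7 + 0 + 6 + 1 + 1 + 3 + 4 + 1 + 1 + 1 + 0 = 25

25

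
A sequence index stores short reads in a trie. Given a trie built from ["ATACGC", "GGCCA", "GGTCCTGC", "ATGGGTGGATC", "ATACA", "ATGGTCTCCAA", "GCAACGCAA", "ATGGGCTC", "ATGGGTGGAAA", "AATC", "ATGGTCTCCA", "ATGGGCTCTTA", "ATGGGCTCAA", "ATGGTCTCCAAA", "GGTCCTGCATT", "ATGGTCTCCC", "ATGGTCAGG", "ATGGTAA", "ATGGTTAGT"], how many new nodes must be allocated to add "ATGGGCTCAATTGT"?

4

"ATGGGCTCAA" is already a path in the trie; the remaining "TTGT" must be added.
Each of the 4 remaining characters creates one node.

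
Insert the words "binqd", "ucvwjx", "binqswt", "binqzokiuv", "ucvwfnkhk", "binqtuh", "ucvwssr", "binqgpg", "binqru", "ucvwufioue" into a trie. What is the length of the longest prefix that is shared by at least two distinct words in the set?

4

Look for the deepest trie node that still has at least two words in its subtree.
"binqd" and "binqgpg" agree on "binq" (4 characters) before diverging; nothing deeper is shared.
Longest shared-prefix length: 4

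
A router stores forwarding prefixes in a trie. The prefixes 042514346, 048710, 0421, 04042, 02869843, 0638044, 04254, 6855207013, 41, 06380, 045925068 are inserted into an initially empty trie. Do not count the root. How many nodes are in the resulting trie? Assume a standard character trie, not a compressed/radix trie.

Count nodes per top-level branch (shared prefixes stored once):
  '0'-branch (02869843, 04042, 0421, 042514346, 04254, 045925068, 048710, 06380, 0638044): 38 nodes
  '4'-branch (41): 2 nodes
  '6'-branch (6855207013): 10 nodes
Sum: 50

50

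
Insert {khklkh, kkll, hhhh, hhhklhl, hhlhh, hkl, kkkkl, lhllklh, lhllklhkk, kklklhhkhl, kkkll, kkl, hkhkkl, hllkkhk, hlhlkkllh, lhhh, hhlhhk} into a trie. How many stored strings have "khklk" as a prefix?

1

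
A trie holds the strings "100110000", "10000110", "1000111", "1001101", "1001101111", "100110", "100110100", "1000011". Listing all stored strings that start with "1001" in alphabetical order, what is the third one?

1001101

Filter for "1001…" and sort: "100110", "100110000", "1001101", "100110100", "1001101111"
The 3rd is 1001101.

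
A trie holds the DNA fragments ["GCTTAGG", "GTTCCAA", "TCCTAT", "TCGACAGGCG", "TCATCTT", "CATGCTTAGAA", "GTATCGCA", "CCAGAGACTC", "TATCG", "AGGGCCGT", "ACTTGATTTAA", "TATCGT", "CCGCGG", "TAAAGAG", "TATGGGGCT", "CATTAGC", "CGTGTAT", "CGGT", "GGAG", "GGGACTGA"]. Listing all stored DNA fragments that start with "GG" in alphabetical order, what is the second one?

GGGACTGA

Filter for "GG…" and sort: "GGAG", "GGGACTGA"
Position 2: GGGACTGA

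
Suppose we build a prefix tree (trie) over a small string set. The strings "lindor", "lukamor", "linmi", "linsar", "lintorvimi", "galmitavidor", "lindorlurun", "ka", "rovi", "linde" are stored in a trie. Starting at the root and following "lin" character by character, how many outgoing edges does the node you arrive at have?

Walk "lin" from the root, arriving at one node.
Distinct next characters after "lin": d, m, s, t.
That node has 4 child edges.

4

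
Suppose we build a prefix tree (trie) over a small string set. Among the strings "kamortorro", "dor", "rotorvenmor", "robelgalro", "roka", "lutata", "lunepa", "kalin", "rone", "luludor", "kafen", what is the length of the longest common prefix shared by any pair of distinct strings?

2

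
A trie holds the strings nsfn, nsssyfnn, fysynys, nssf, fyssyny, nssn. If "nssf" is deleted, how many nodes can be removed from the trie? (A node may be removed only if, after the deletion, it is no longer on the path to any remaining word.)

1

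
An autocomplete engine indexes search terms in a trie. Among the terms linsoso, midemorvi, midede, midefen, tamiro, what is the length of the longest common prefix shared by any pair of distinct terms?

Equivalently: take the maximum, over all pairs, of their longest common prefix length.
e.g. "midede" and "midefen" share the prefix "mide" of length 4; no pair shares a longer one.
Longest shared-prefix length: 4

4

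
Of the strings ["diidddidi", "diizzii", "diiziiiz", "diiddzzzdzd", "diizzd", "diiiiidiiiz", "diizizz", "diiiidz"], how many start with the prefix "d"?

Walk to "d"; the words in its subtree are exactly those with that prefix.
Matches: "diidddidi", "diiddzzzdzd", "diiiidz", "diiiiidiiiz", "diiziiiz", "diizizz", "diizzd", "diizzii"
Count: 8

8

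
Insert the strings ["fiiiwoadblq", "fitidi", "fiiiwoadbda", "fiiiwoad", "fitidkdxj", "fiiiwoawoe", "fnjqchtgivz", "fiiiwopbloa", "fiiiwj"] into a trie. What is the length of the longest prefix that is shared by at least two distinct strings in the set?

9

The deepest shared node is where two words last agree before diverging.
e.g. "fiiiwoadbda" and "fiiiwoadblq" share the prefix "fiiiwoadb" of length 9; no pair shares a longer one.
Longest shared-prefix length: 9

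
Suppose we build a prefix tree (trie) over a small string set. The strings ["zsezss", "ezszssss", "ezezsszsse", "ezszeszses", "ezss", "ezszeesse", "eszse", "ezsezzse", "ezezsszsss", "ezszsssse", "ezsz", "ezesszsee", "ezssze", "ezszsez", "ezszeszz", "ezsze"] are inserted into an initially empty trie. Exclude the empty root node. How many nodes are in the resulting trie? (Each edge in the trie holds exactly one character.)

Insert word by word; a character creates a node only if that edge doesn't already exist:
  "zsezss" → 6 new (z, s, e, z, s, s)
  "ezszssss" → 8 new (e, z, s, z, s, s, s, s)
  "ezezsszsse" → prefix "ez" already present; 8 new (e, z, s, s, z, s, s, e)
  "ezszeszses" → prefix "ezsz" already present; 6 new (e, s, z, s, e, s)
  "ezss" → prefix "ezs" already present; 1 new (s)
  "ezszeesse" → prefix "ezsze" already present; 4 new (e, s, s, e)
  "eszse" → prefix "e" already present; 4 new (s, z, s, e)
  "ezsezzse" → prefix "ezs" already present; 5 new (e, z, z, s, e)
  "ezezsszsss" → prefix "ezezsszss" already present; 1 new (s)
  "ezszsssse" → prefix "ezszssss" already present; 1 new (e)
  "ezsz" → prefix "ezsz" already present; 0 new (none)
  "ezesszsee" → prefix "eze" already present; 6 new (s, s, z, s, e, e)
  "ezssze" → prefix "ezss" already present; 2 new (z, e)
  "ezszsez" → prefix "ezszs" already present; 2 new (e, z)
  "ezszeszz" → prefix "ezszesz" already present; 1 new (z)
  "ezsze" → prefix "ezsze" already present; 0 new (none)
Total nodes = 6 + 8 + 8 + 6 + 1 + 4 + 4 + 5 + 1 + 1 + 0 + 6 + 2 + 2 + 1 + 0 = 55

55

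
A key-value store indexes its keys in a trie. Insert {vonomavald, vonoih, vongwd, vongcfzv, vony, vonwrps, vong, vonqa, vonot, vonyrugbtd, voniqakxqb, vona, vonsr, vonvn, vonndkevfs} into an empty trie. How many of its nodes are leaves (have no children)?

13

A leaf is a node with no children — equivalently, the end of a word that is not a proper prefix of any other stored word.
Those words: "vona", "vongcfzv", "vongwd", "voniqakxqb", "vonndkevfs", "vonoih", "vonomavald", "vonot", "vonqa", "vonsr", "vonvn", "vonwrps", "vonyrugbtd"
Leaf count: 13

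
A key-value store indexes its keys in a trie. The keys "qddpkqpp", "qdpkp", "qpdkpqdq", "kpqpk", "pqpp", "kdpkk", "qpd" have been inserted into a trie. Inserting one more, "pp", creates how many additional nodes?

1

The longest prefix of "pp" already in the trie is "p" (length 1).
New nodes needed: |"pp"| − 1 = 2 − 1 = 1.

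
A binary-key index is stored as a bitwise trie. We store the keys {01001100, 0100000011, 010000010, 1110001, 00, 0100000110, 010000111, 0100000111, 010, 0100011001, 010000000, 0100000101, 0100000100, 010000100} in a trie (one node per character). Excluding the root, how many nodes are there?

40

Trie structure (* marks end of a word):
(root)
├─ 0
│  ├─ 0 *
│  └─ 1
│     └─ 0 *
│        └─ 0
│           ├─ 0
│           │  ├─ 0
│           │  │  ├─ 0
│           │  │  │  ├─ 0
│           │  │  │  │  ├─ 0 *
│           │  │  │  │  └─ 1
│           │  │  │  │     └─ 1 *
│           │  │  │  └─ 1
│           │  │  │     ├─ 0 *
│           │  │  │     │  ├─ 0 *
│           │  │  │     │  └─ 1 *
│           │  │  │     └─ 1
│           │  │  │        ├─ 0 *
│           │  │  │        └─ 1 *
│           │  │  └─ 1
│           │  │     ├─ 0
│           │  │     │  └─ 0 *
│           │  │     └─ 1
│           │  │        └─ 1 *
│           │  └─ 1
│           │     └─ 1
│           │        └─ 0
│           │           └─ 0
│           │              └─ 1 *
│           └─ 1
│              └─ 1
│                 └─ 0
│                    └─ 0 *
└─ 1
   └─ 1
      └─ 1
         └─ 0
            └─ 0
               └─ 0
                  └─ 1 *
Counting every labelled node above: 40.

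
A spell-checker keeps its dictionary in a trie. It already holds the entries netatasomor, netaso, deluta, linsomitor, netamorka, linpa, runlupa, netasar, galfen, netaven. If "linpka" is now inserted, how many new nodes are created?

The longest prefix of "linpka" already in the trie is "linp" (length 4).
New nodes needed: |"linpka"| − 4 = 6 − 4 = 2.

2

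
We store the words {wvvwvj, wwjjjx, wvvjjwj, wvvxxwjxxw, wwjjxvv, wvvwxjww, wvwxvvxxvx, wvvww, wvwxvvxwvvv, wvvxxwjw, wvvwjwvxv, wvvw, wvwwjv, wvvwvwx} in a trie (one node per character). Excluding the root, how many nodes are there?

53

For each word, the new-node count is its length minus the longest prefix already in the trie:
  "wvvwvj" → 6 new (w, v, v, w, v, j)
  "wwjjjx" → prefix "w" already present; 5 new (w, j, j, j, x)
  "wvvjjwj" → prefix "wvv" already present; 4 new (j, j, w, j)
  "wvvxxwjxxw" → prefix "wvv" already present; 7 new (x, x, w, j, x, x, w)
  "wwjjxvv" → prefix "wwjj" already present; 3 new (x, v, v)
  "wvvwxjww" → prefix "wvvw" already present; 4 new (x, j, w, w)
  "wvwxvvxxvx" → prefix "wv" already present; 8 new (w, x, v, v, x, x, v, x)
  "wvvww" → prefix "wvvw" already present; 1 new (w)
  "wvwxvvxwvvv" → prefix "wvwxvvx" already present; 4 new (w, v, v, v)
  "wvvxxwjw" → prefix "wvvxxwj" already present; 1 new (w)
  "wvvwjwvxv" → prefix "wvvw" already present; 5 new (j, w, v, x, v)
  "wvvw" → prefix "wvvw" already present; 0 new (none)
  "wvwwjv" → prefix "wvw" already present; 3 new (w, j, v)
  "wvvwvwx" → prefix "wvvwv" already present; 2 new (w, x)
Total nodes = 6 + 5 + 4 + 7 + 3 + 4 + 8 + 1 + 4 + 1 + 5 + 0 + 3 + 2 = 53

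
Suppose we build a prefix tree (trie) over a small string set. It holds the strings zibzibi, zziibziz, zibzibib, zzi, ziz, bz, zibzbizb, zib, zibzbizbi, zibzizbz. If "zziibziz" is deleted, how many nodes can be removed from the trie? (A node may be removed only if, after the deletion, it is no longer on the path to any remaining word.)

5

Walk "zziibziz" from the leaf back toward the root, removing each node that no remaining word uses.
The suffix "ibziz" (5 nodes) is used only by "zziibziz"; "zzi" is itself a stored word, so pruning stops there.
Nodes removed: 5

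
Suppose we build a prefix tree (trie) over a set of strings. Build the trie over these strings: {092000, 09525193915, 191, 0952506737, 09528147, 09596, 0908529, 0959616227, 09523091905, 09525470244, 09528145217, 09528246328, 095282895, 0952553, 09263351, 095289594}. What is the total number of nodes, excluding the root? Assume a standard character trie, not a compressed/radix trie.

76

Insert word by word; a character creates a node only if that edge doesn't already exist:
  "092000" → 6 new (0, 9, 2, 0, 0, 0)
  "09525193915" → prefix "09" already present; 9 new (5, 2, 5, 1, 9, 3, 9, 1, 5)
  "191" → 3 new (1, 9, 1)
  "0952506737" → prefix "09525" already present; 5 new (0, 6, 7, 3, 7)
  "09528147" → prefix "0952" already present; 4 new (8, 1, 4, 7)
  "09596" → prefix "095" already present; 2 new (9, 6)
  "0908529" → prefix "09" already present; 5 new (0, 8, 5, 2, 9)
  "0959616227" → prefix "09596" already present; 5 new (1, 6, 2, 2, 7)
  "09523091905" → prefix "0952" already present; 7 new (3, 0, 9, 1, 9, 0, 5)
  "09525470244" → prefix "09525" already present; 6 new (4, 7, 0, 2, 4, 4)
  "09528145217" → prefix "0952814" already present; 4 new (5, 2, 1, 7)
  "09528246328" → prefix "09528" already present; 6 new (2, 4, 6, 3, 2, 8)
  "095282895" → prefix "095282" already present; 3 new (8, 9, 5)
  "0952553" → prefix "09525" already present; 2 new (5, 3)
  "09263351" → prefix "092" already present; 5 new (6, 3, 3, 5, 1)
  "095289594" → prefix "09528" already present; 4 new (9, 5, 9, 4)
Total nodes = 6 + 9 + 3 + 5 + 4 + 2 + 5 + 5 + 7 + 6 + 4 + 6 + 3 + 2 + 5 + 4 = 76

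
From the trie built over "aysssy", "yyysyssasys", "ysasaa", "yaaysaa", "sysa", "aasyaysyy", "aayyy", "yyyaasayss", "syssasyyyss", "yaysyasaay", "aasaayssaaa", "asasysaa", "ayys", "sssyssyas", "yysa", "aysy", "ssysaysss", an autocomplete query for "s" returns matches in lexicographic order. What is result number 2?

ssysaysss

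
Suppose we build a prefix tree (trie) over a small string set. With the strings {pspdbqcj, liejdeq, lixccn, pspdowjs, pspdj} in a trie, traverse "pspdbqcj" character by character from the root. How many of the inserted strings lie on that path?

Traverse "pspdbqcj" character by character; count nodes along the way that are marked as word ends.
Prefixes of the query that are stored words: "pspdbqcj"
Count: 1

1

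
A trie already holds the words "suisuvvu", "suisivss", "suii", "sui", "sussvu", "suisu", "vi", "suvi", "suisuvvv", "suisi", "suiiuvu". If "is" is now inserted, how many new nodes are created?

2

Nothing in the trie begins with "i"; the whole of "is" is new.
2 − 0 = 2 new nodes.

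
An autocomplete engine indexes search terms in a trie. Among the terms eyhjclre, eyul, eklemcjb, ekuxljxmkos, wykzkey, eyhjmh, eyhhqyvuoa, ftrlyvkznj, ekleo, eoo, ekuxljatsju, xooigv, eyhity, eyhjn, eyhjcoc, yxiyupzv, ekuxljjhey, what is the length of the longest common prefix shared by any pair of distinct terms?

The deepest shared node is where two words last agree before diverging.
"ekuxljatsju" and "ekuxljjhey" agree on "ekuxlj" (6 characters) before diverging; nothing deeper is shared.
Longest shared-prefix length: 6

6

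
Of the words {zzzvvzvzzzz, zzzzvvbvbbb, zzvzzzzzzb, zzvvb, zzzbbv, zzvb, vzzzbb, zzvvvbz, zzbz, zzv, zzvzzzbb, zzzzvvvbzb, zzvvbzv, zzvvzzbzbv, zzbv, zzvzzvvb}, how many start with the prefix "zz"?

Walk to "zz"; the words in its subtree are exactly those with that prefix.
Words under "zz": zzbv, zzbz, zzv, zzvb, zzvvb, zzvvbzv, zzvvvbz, zzvvzzbzbv, zzvzzvvb, zzvzzzbb, zzvzzzzzzb, zzzbbv, zzzvvzvzzzz, zzzzvvbvbbb, zzzzvvvbzb
Count: 15

15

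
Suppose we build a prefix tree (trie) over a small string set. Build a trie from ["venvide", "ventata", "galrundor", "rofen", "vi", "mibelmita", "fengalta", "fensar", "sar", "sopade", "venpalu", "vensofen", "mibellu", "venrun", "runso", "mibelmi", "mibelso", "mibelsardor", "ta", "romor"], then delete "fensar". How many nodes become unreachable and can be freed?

After clearing the end-marker at "fensar", prune upward until reaching a node still needed by another word.
The suffix "sar" (3 nodes) is used only by "fensar"; the node for "fen" still has the child "g", so pruning stops there.
Nodes removed: 3

3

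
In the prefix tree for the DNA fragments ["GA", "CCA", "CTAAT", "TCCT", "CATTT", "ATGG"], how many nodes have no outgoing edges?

6

Leaves are exactly the stored words that no other stored word extends.
Those words: "ATGG", "CATTT", "CCA", "CTAAT", "GA", "TCCT"
Leaf count: 6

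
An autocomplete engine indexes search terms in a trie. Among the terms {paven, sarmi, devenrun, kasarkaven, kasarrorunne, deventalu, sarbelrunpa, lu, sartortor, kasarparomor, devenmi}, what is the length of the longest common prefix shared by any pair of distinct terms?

Equivalently: take the maximum, over all pairs, of their longest common prefix length.
"devenmi" and "devenrun" agree on "deven" (5 characters) before diverging; nothing deeper is shared.
Longest shared-prefix length: 5

5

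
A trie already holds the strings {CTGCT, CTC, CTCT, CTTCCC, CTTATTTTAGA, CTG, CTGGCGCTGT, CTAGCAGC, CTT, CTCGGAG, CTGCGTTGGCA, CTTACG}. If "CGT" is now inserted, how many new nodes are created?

2

The longest prefix of "CGT" already in the trie is "C" (length 1).
New nodes needed: |"CGT"| − 1 = 3 − 1 = 2.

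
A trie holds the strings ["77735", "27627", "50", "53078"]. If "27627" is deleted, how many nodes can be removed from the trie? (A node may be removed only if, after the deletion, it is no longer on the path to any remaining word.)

5

Walk "27627" from the leaf back toward the root, removing each node that no remaining word uses.
No other word shares any prefix with "27627", so all 5 of its nodes go.
Nodes removed: 5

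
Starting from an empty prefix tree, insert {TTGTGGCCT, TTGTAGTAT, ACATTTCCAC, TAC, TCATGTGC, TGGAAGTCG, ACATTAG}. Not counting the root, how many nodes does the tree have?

For each word, the new-node count is its length minus the longest prefix already in the trie:
  "TTGTGGCCT" → 9 new (T, T, G, T, G, G, C, C, T)
  "TTGTAGTAT" → prefix "TTGT" already present; 5 new (A, G, T, A, T)
  "ACATTTCCAC" → 10 new (A, C, A, T, T, T, C, C, A, C)
  "TAC" → prefix "T" already present; 2 new (A, C)
  "TCATGTGC" → prefix "T" already present; 7 new (C, A, T, G, T, G, C)
  "TGGAAGTCG" → prefix "T" already present; 8 new (G, G, A, A, G, T, C, G)
  "ACATTAG" → prefix "ACATT" already present; 2 new (A, G)
Total nodes = 9 + 5 + 10 + 2 + 7 + 8 + 2 = 43

43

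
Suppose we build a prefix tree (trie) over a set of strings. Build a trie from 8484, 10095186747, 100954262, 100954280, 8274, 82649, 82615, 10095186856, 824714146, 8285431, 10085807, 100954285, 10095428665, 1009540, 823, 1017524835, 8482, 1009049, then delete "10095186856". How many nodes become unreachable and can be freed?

A node on "10095186856"'s path can go only if nothing else ends at it or branches off below it.
The suffix "856" (3 nodes) is used only by "10095186856"; the node for "10095186" still has the child "7", so pruning stops there.
Nodes removed: 3

3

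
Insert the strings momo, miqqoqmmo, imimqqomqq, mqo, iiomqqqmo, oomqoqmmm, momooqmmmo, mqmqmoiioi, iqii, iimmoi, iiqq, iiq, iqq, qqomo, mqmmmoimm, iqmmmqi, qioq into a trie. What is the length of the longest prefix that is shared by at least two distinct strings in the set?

Equivalently: take the maximum, over all pairs, of their longest common prefix length.
e.g. "momo" and "momooqmmmo" share the prefix "momo" of length 4; no pair shares a longer one.
Longest shared-prefix length: 4

4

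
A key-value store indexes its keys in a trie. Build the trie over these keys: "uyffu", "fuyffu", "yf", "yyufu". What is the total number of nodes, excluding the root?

Trace insertions, counting only characters that open a new branch:
  "uyffu" → 5 new (u, y, f, f, u)
  "fuyffu" → 6 new (f, u, y, f, f, u)
  "yf" → 2 new (y, f)
  "yyufu" → prefix "y" already present; 4 new (y, u, f, u)
Total nodes = 5 + 6 + 2 + 4 = 17

17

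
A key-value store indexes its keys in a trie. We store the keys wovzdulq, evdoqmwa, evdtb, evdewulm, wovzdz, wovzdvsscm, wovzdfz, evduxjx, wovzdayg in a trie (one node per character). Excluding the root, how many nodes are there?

Trie structure (* marks end of a word):
(root)
├─ e
│  └─ v
│     └─ d
│        ├─ e
│        │  └─ w
│        │     └─ u
│        │        └─ l
│        │           └─ m *
│        ├─ o
│        │  └─ q
│        │     └─ m
│        │        └─ w
│        │           └─ a *
│        ├─ t
│        │  └─ b *
│        └─ u
│           └─ x
│              └─ j
│                 └─ x *
└─ w
   └─ o
      └─ v
         └─ z
            └─ d
               ├─ a
               │  └─ y
               │     └─ g *
               ├─ f
               │  └─ z *
               ├─ u
               │  └─ l
               │     └─ q *
               ├─ v
               │  └─ s
               │     └─ s
               │        └─ c
               │           └─ m *
               └─ z *
Counting every labelled node above: 38.

38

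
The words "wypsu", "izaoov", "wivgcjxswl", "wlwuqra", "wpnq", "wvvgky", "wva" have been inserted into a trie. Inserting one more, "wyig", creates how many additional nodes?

Walking "wyig" from the root, the first 2 characters ("wy") follow existing edges; "i" is the first miss.
New nodes needed: |"wyig"| − 2 = 4 − 2 = 2.

2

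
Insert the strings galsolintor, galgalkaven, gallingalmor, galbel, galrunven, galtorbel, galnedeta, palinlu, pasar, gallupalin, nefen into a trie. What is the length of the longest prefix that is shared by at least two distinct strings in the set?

4

Look for the deepest trie node that still has at least two words in its subtree.
e.g. "gallingalmor" and "gallupalin" share the prefix "gall" of length 4; no pair shares a longer one.
Longest shared-prefix length: 4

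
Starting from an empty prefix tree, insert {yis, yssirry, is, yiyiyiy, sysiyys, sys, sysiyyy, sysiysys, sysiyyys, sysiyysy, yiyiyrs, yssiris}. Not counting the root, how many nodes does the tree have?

Insert word by word; a character creates a node only if that edge doesn't already exist:
  "yis" → 3 new (y, i, s)
  "yssirry" → prefix "y" already present; 6 new (s, s, i, r, r, y)
  "is" → 2 new (i, s)
  "yiyiyiy" → prefix "yi" already present; 5 new (y, i, y, i, y)
  "sysiyys" → 7 new (s, y, s, i, y, y, s)
  "sys" → prefix "sys" already present; 0 new (none)
  "sysiyyy" → prefix "sysiyy" already present; 1 new (y)
  "sysiysys" → prefix "sysiy" already present; 3 new (s, y, s)
  "sysiyyys" → prefix "sysiyyy" already present; 1 new (s)
  "sysiyysy" → prefix "sysiyys" already present; 1 new (y)
  "yiyiyrs" → prefix "yiyiy" already present; 2 new (r, s)
  "yssiris" → prefix "yssir" already present; 2 new (i, s)
Total nodes = 3 + 6 + 2 + 5 + 7 + 0 + 1 + 3 + 1 + 1 + 2 + 2 = 33

33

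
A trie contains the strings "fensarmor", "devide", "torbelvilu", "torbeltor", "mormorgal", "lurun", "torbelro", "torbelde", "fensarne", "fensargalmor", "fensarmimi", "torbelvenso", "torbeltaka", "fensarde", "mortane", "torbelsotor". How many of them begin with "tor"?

Filter for entries beginning with "tor":
Words under "tor": torbelde, torbelro, torbelsotor, torbeltaka, torbeltor, torbelvenso, torbelvilu
Count: 7

7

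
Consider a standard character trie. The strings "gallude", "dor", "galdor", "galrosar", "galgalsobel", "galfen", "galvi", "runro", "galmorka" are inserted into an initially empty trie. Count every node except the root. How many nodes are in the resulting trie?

41

Trace insertions, counting only characters that open a new branch:
  "gallude" → 7 new (g, a, l, l, u, d, e)
  "dor" → 3 new (d, o, r)
  "galdor" → prefix "gal" already present; 3 new (d, o, r)
  "galrosar" → prefix "gal" already present; 5 new (r, o, s, a, r)
  "galgalsobel" → prefix "gal" already present; 8 new (g, a, l, s, o, b, e, l)
  "galfen" → prefix "gal" already present; 3 new (f, e, n)
  "galvi" → prefix "gal" already present; 2 new (v, i)
  "runro" → 5 new (r, u, n, r, o)
  "galmorka" → prefix "gal" already present; 5 new (m, o, r, k, a)
Total nodes = 7 + 3 + 3 + 5 + 8 + 3 + 2 + 5 + 5 = 41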